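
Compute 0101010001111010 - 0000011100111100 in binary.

Method 1 - Direct subtraction (column by column from the right: bit − bit − borrow-in; if negative, add 2 and borrow 1 from the next column):
borrow: 0001111001111000
        0101010001111010
-       0000011100111100
------------------------
        0100110100111110

Method 2 - Add two's complement:
Two's complement of 0000011100111100: invert → 1111100011000011, add 1 → 1111100011000100
  0101010001111010
+ 1111100011000100
------------------
 10100110100111110  (end carry out of the top bit = 1)
Discarding the end carry: 0100110100111110
Decimal check:
  0101010001111010 = 16384 + 4096 + 1024 + 64 + 32 + 16 + 8 + 2 = 21626
  0000011100111100 = 1024 + 512 + 256 + 32 + 16 + 8 + 4 = 1852
  21626 - 1852 = 19774, and 0100110100111110 = 16384 + 2048 + 1024 + 256 + 32 + 16 + 8 + 4 + 2 = 19774 ✓



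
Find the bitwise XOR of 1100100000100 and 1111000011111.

XOR: 1 when bits differ
  1100100000100
^ 1111000011111
---------------
  0011100011011
Decimal: 6404 ^ 7711 = 1819



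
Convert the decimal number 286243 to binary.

Using repeated division by 2:
286243 ÷ 2 = 143121 remainder 1
143121 ÷ 2 = 71560 remainder 1
71560 ÷ 2 = 35780 remainder 0
35780 ÷ 2 = 17890 remainder 0
17890 ÷ 2 = 8945 remainder 0
8945 ÷ 2 = 4472 remainder 1
4472 ÷ 2 = 2236 remainder 0
2236 ÷ 2 = 1118 remainder 0
1118 ÷ 2 = 559 remainder 0
559 ÷ 2 = 279 remainder 1
279 ÷ 2 = 139 remainder 1
139 ÷ 2 = 69 remainder 1
69 ÷ 2 = 34 remainder 1
34 ÷ 2 = 17 remainder 0
17 ÷ 2 = 8 remainder 1
8 ÷ 2 = 4 remainder 0
4 ÷ 2 = 2 remainder 0
2 ÷ 2 = 1 remainder 0
1 ÷ 2 = 0 remainder 1
Reading remainders bottom to top: 1000101111000100011



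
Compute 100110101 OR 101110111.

OR: 1 when either bit is 1
  100110101
| 101110111
-----------
  101110111
Decimal: 309 | 375 = 375



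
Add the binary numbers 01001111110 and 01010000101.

Add column by column from the right: bit + bit + carry-in; write the sum mod 2, carry 1 when the sum is 2 or 3.
carry:  10111111000
        01001111110
+       01010000101
-------------------
       010100000011
(the carry out of the leftmost column, 0, becomes the leading bit)
Decimal check:
  01001111110 = 512 + 64 + 32 + 16 + 8 + 4 + 2 = 638
  01010000101 = 512 + 128 + 4 + 1 = 645
  638 + 645 = 1283, and 010100000011 = 1024 + 256 + 2 + 1 = 1283 ✓



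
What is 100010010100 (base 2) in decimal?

Sum of powers of 2 for each 1-bit:
2^2 + 2^4 + 2^7 + 2^11
= 4 + 16 + 128 + 2048
= 2196



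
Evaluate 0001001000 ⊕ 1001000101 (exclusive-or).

XOR: 1 when bits differ
  0001001000
^ 1001000101
------------
  1000001101
Decimal: 72 ^ 581 = 525



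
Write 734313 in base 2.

Using repeated division by 2:
734313 ÷ 2 = 367156 remainder 1
367156 ÷ 2 = 183578 remainder 0
183578 ÷ 2 = 91789 remainder 0
91789 ÷ 2 = 45894 remainder 1
45894 ÷ 2 = 22947 remainder 0
22947 ÷ 2 = 11473 remainder 1
11473 ÷ 2 = 5736 remainder 1
5736 ÷ 2 = 2868 remainder 0
2868 ÷ 2 = 1434 remainder 0
1434 ÷ 2 = 717 remainder 0
717 ÷ 2 = 358 remainder 1
358 ÷ 2 = 179 remainder 0
179 ÷ 2 = 89 remainder 1
89 ÷ 2 = 44 remainder 1
44 ÷ 2 = 22 remainder 0
22 ÷ 2 = 11 remainder 0
11 ÷ 2 = 5 remainder 1
5 ÷ 2 = 2 remainder 1
2 ÷ 2 = 1 remainder 0
1 ÷ 2 = 0 remainder 1
Reading remainders bottom to top: 10110011010001101001



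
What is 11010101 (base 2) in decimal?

Sum of powers of 2 for each 1-bit:
2^0 + 2^2 + 2^4 + 2^6 + 2^7
= 1 + 4 + 16 + 64 + 128
= 213



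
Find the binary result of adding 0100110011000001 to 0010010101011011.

Add column by column from the right: bit + bit + carry-in; write the sum mod 2, carry 1 when the sum is 2 or 3.
carry:  0001101110000110
        0100110011000001
+       0010010101011011
------------------------
       00111001000011100
(the carry out of the leftmost column, 0, becomes the leading bit)
Decimal check:
  0100110011000001 = 16384 + 2048 + 1024 + 128 + 64 + 1 = 19649
  0010010101011011 = 8192 + 1024 + 256 + 64 + 16 + 8 + 2 + 1 = 9563
  19649 + 9563 = 29212, and 00111001000011100 = 16384 + 8192 + 4096 + 512 + 16 + 8 + 4 = 29212 ✓



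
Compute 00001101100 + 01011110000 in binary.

Add column by column from the right: bit + bit + carry-in; write the sum mod 2, carry 1 when the sum is 2 or 3.
carry:  00111000000
        00001101100
+       01011110000
-------------------
       001101011100
(the carry out of the leftmost column, 0, becomes the leading bit)
Decimal check:
  00001101100 = 64 + 32 + 8 + 4 = 108
  01011110000 = 512 + 128 + 64 + 32 + 16 = 752
  108 + 752 = 860, and 001101011100 = 512 + 256 + 64 + 16 + 8 + 4 = 860 ✓



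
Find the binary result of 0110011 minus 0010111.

Method 1 - Direct subtraction (column by column from the right: bit − bit − borrow-in; if negative, add 2 and borrow 1 from the next column):
borrow: 0111000
        0110011
-       0010111
---------------
        0011100

Method 2 - Add two's complement:
Two's complement of 0010111: invert → 1101000, add 1 → 1101001
  0110011
+ 1101001
---------
 10011100  (end carry out of the top bit = 1)
Discarding the end carry: 0011100
Decimal check:
  0110011 = 32 + 16 + 2 + 1 = 51
  0010111 = 16 + 4 + 2 + 1 = 23
  51 - 23 = 28, and 0011100 = 16 + 8 + 4 = 28 ✓



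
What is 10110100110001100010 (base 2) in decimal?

Sum of powers of 2 for each 1-bit:
2^1 + 2^5 + 2^6 + 2^10 + 2^11 + 2^14 + 2^16 + 2^17 + 2^19
= 2 + 32 + 64 + 1024 + 2048 + 16384 + 65536 + 131072 + 524288
= 740450



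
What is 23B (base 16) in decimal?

Expand by place value (powers of 16):
Digit values: B = 11
23B = 2 × 16^2 + 3 × 16^1 + 11 × 16^0
= 2 × 256 + 3 × 16 + 11 × 1
= 512 + 48 + 11
= 571



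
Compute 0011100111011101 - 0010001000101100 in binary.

Method 1 - Direct subtraction (column by column from the right: bit − bit − borrow-in; if negative, add 2 and borrow 1 from the next column):
borrow: 0000110001000000
        0011100111011101
-       0010001000101100
------------------------
        0001011110110001

Method 2 - Add two's complement:
Two's complement of 0010001000101100: invert → 1101110111010011, add 1 → 1101110111010100
  0011100111011101
+ 1101110111010100
------------------
 10001011110110001  (end carry out of the top bit = 1)
Discarding the end carry: 0001011110110001
Decimal check:
  0011100111011101 = 8192 + 4096 + 2048 + 256 + 128 + 64 + 16 + 8 + 4 + 1 = 14813
  0010001000101100 = 8192 + 512 + 32 + 8 + 4 = 8748
  14813 - 8748 = 6065, and 0001011110110001 = 4096 + 1024 + 512 + 256 + 128 + 32 + 16 + 1 = 6065 ✓



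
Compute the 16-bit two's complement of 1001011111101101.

Original (sign bit 1, negative): 1001011111101101
Step 1 - Invert all bits: 0110100000010010
Step 2 - Add 1: 0110100000010011
Verification: 1001011111101101 + 0110100000010011 = 10000000000000000; discarding the end carry (carry out of the top bit) leaves the 16-bit value 0000000000000000, as required for x + (-x)



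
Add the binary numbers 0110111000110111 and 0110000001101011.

Add column by column from the right: bit + bit + carry-in; write the sum mod 2, carry 1 when the sum is 2 or 3.
carry:  1100000011111110
        0110111000110111
+       0110000001101011
------------------------
       01100111010100010
(the carry out of the leftmost column, 0, becomes the leading bit)
Decimal check:
  0110111000110111 = 16384 + 8192 + 2048 + 1024 + 512 + 32 + 16 + 4 + 2 + 1 = 28215
  0110000001101011 = 16384 + 8192 + 64 + 32 + 8 + 2 + 1 = 24683
  28215 + 24683 = 52898, and 01100111010100010 = 32768 + 16384 + 2048 + 1024 + 512 + 128 + 32 + 2 = 52898 ✓



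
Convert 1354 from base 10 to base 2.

Using repeated division by 2:
1354 ÷ 2 = 677 remainder 0
677 ÷ 2 = 338 remainder 1
338 ÷ 2 = 169 remainder 0
169 ÷ 2 = 84 remainder 1
84 ÷ 2 = 42 remainder 0
42 ÷ 2 = 21 remainder 0
21 ÷ 2 = 10 remainder 1
10 ÷ 2 = 5 remainder 0
5 ÷ 2 = 2 remainder 1
2 ÷ 2 = 1 remainder 0
1 ÷ 2 = 0 remainder 1
Reading remainders bottom to top: 10101001010



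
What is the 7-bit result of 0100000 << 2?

Original: 0100000 (decimal 32)
Shift left by 2 positions
Append 2 zeros on the right and drop the 2 high bits that overflow the 7-bit width
Result: 0000000 (decimal 0)
Equivalent: 32 << 2 = 32 × 2^2 = 128, truncated to 7 bits = 0



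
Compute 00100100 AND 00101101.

AND: 1 only when both bits are 1
  00100100
& 00101101
----------
  00100100
Decimal: 36 & 45 = 36



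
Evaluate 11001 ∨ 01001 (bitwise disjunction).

OR: 1 when either bit is 1
  11001
| 01001
-------
  11001
Decimal: 25 | 9 = 25



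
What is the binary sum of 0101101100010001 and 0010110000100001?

Add column by column from the right: bit + bit + carry-in; write the sum mod 2, carry 1 when the sum is 2 or 3.
carry:  1111000000000010
        0101101100010001
+       0010110000100001
------------------------
       01000011100110010
(the carry out of the leftmost column, 0, becomes the leading bit)
Decimal check:
  0101101100010001 = 16384 + 4096 + 2048 + 512 + 256 + 16 + 1 = 23313
  0010110000100001 = 8192 + 2048 + 1024 + 32 + 1 = 11297
  23313 + 11297 = 34610, and 01000011100110010 = 32768 + 1024 + 512 + 256 + 32 + 16 + 2 = 34610 ✓



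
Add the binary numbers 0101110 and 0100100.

Add column by column from the right: bit + bit + carry-in; write the sum mod 2, carry 1 when the sum is 2 or 3.
carry:  1011000
        0101110
+       0100100
---------------
       01010010
(the carry out of the leftmost column, 0, becomes the leading bit)
Decimal check:
  0101110 = 32 + 8 + 4 + 2 = 46
  0100100 = 32 + 4 = 36
  46 + 36 = 82, and 01010010 = 64 + 16 + 2 = 82 ✓



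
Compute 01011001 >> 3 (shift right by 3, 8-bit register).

Original: 01011001 (decimal 89)
Shift right by 3 positions
Drop the 3 low bits; fill with zeros on the left
Result: 00001011 (decimal 11)
Equivalent: 89 >> 3 = 89 ÷ 2^3 = 11



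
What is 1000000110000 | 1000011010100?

OR: 1 when either bit is 1
  1000000110000
| 1000011010100
---------------
  1000011110100
Decimal: 4144 | 4308 = 4340



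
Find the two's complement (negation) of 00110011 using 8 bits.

Original: 00110011
Step 1 - Invert all bits: 11001100
Step 2 - Add 1: 11001101
Verification: 00110011 + 11001101 = 100000000; discarding the end carry (carry out of the top bit) leaves the 8-bit value 00000000, as required for x + (-x)



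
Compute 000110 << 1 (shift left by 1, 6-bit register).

Original: 000110 (decimal 6)
Shift left by 1 position
Append 1 zero on the right
Result: 001100 (decimal 12)
Equivalent: 6 << 1 = 6 × 2^1 = 12



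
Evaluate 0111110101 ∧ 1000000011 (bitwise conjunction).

AND: 1 only when both bits are 1
  0111110101
& 1000000011
------------
  0000000001
Decimal: 501 & 515 = 1



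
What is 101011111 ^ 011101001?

XOR: 1 when bits differ
  101011111
^ 011101001
-----------
  110110110
Decimal: 351 ^ 233 = 438



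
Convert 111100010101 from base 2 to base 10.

Sum of powers of 2 for each 1-bit:
2^0 + 2^2 + 2^4 + 2^8 + 2^9 + 2^10 + 2^11
= 1 + 4 + 16 + 256 + 512 + 1024 + 2048
= 3861



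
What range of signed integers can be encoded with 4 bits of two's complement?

For 4-bit two's complement:
Minimum: -2^3 = -8
Maximum: 2^3 - 1 = 7



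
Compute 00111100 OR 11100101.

OR: 1 when either bit is 1
  00111100
| 11100101
----------
  11111101
Decimal: 60 | 229 = 253



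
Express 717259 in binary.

Using repeated division by 2:
717259 ÷ 2 = 358629 remainder 1
358629 ÷ 2 = 179314 remainder 1
179314 ÷ 2 = 89657 remainder 0
89657 ÷ 2 = 44828 remainder 1
44828 ÷ 2 = 22414 remainder 0
22414 ÷ 2 = 11207 remainder 0
11207 ÷ 2 = 5603 remainder 1
5603 ÷ 2 = 2801 remainder 1
2801 ÷ 2 = 1400 remainder 1
1400 ÷ 2 = 700 remainder 0
700 ÷ 2 = 350 remainder 0
350 ÷ 2 = 175 remainder 0
175 ÷ 2 = 87 remainder 1
87 ÷ 2 = 43 remainder 1
43 ÷ 2 = 21 remainder 1
21 ÷ 2 = 10 remainder 1
10 ÷ 2 = 5 remainder 0
5 ÷ 2 = 2 remainder 1
2 ÷ 2 = 1 remainder 0
1 ÷ 2 = 0 remainder 1
Reading remainders bottom to top: 10101111000111001011



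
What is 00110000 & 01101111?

AND: 1 only when both bits are 1
  00110000
& 01101111
----------
  00100000
Decimal: 48 & 111 = 32



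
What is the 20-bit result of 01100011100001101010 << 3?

Original: 01100011100001101010 (decimal 407658)
Shift left by 3 positions
Append 3 zeros on the right and drop the 3 high bits that overflow the 20-bit width
Result: 00011100001101010000 (decimal 115536)
Equivalent: 407658 << 3 = 407658 × 2^3 = 3261264, truncated to 20 bits = 115536



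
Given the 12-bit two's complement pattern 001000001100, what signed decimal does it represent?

Binary: 001000001100
Sign bit: 0 (non-negative)
Read directly as an unsigned value:
001000001100 = 512 + 8 + 4 = 524
Value: 524



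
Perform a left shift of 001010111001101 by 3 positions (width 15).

Original: 001010111001101 (decimal 5581)
Shift left by 3 positions
Append 3 zeros on the right and drop the 3 high bits that overflow the 15-bit width
Result: 010111001101000 (decimal 11880)
Equivalent: 5581 << 3 = 5581 × 2^3 = 44648, truncated to 15 bits = 11880



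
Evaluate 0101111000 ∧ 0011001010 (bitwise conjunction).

AND: 1 only when both bits are 1
  0101111000
& 0011001010
------------
  0001001000
Decimal: 376 & 202 = 72



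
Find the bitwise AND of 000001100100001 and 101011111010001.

AND: 1 only when both bits are 1
  000001100100001
& 101011111010001
-----------------
  000001100000001
Decimal: 801 & 22481 = 769



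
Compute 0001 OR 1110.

OR: 1 when either bit is 1
  0001
| 1110
------
  1111
Decimal: 1 | 14 = 15



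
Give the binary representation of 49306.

Using repeated division by 2:
49306 ÷ 2 = 24653 remainder 0
24653 ÷ 2 = 12326 remainder 1
12326 ÷ 2 = 6163 remainder 0
6163 ÷ 2 = 3081 remainder 1
3081 ÷ 2 = 1540 remainder 1
1540 ÷ 2 = 770 remainder 0
770 ÷ 2 = 385 remainder 0
385 ÷ 2 = 192 remainder 1
192 ÷ 2 = 96 remainder 0
96 ÷ 2 = 48 remainder 0
48 ÷ 2 = 24 remainder 0
24 ÷ 2 = 12 remainder 0
12 ÷ 2 = 6 remainder 0
6 ÷ 2 = 3 remainder 0
3 ÷ 2 = 1 remainder 1
1 ÷ 2 = 0 remainder 1
Reading remainders bottom to top: 1100000010011010



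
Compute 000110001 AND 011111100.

AND: 1 only when both bits are 1
  000110001
& 011111100
-----------
  000110000
Decimal: 49 & 252 = 48



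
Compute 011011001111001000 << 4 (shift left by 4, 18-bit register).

Original: 011011001111001000 (decimal 111560)
Shift left by 4 positions
Append 4 zeros on the right and drop the 4 high bits that overflow the 18-bit width
Result: 110011110010000000 (decimal 212096)
Equivalent: 111560 << 4 = 111560 × 2^4 = 1784960, truncated to 18 bits = 212096



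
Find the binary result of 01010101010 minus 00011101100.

Method 1 - Direct subtraction (column by column from the right: bit − bit − borrow-in; if negative, add 2 and borrow 1 from the next column):
borrow: 01111111000
        01010101010
-       00011101100
-------------------
        00110111110

Method 2 - Add two's complement:
Two's complement of 00011101100: invert → 11100010011, add 1 → 11100010100
  01010101010
+ 11100010100
-------------
 100110111110  (end carry out of the top bit = 1)
Discarding the end carry: 00110111110
Decimal check:
  01010101010 = 512 + 128 + 32 + 8 + 2 = 682
  00011101100 = 128 + 64 + 32 + 8 + 4 = 236
  682 - 236 = 446, and 00110111110 = 256 + 128 + 32 + 16 + 8 + 4 + 2 = 446 ✓



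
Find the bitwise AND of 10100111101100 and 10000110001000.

AND: 1 only when both bits are 1
  10100111101100
& 10000110001000
----------------
  10000110001000
Decimal: 10732 & 8584 = 8584



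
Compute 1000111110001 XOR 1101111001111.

XOR: 1 when bits differ
  1000111110001
^ 1101111001111
---------------
  0101000111110
Decimal: 4593 ^ 7119 = 2622



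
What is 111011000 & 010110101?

AND: 1 only when both bits are 1
  111011000
& 010110101
-----------
  010010000
Decimal: 472 & 181 = 144



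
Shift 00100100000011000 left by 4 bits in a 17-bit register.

Original: 00100100000011000 (decimal 18456)
Shift left by 4 positions
Append 4 zeros on the right and drop the 4 high bits that overflow the 17-bit width
Result: 01000000110000000 (decimal 33152)
Equivalent: 18456 << 4 = 18456 × 2^4 = 295296, truncated to 17 bits = 33152



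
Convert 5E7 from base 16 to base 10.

Expand by place value (powers of 16):
Digit values: E = 14
5E7 = 5 × 16^2 + 14 × 16^1 + 7 × 16^0
= 5 × 256 + 14 × 16 + 7 × 1
= 1280 + 224 + 7
= 1511



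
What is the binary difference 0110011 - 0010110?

Method 1 - Direct subtraction (column by column from the right: bit − bit − borrow-in; if negative, add 2 and borrow 1 from the next column):
borrow: 0111000
        0110011
-       0010110
---------------
        0011101

Method 2 - Add two's complement:
Two's complement of 0010110: invert → 1101001, add 1 → 1101010
  0110011
+ 1101010
---------
 10011101  (end carry out of the top bit = 1)
Discarding the end carry: 0011101
Decimal check:
  0110011 = 32 + 16 + 2 + 1 = 51
  0010110 = 16 + 4 + 2 = 22
  51 - 22 = 29, and 0011101 = 16 + 8 + 4 + 1 = 29 ✓



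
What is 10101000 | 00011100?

OR: 1 when either bit is 1
  10101000
| 00011100
----------
  10111100
Decimal: 168 | 28 = 188



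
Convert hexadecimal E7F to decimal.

Expand by place value (powers of 16):
Digit values: E = 14, F = 15
E7F = 14 × 16^2 + 7 × 16^1 + 15 × 16^0
= 14 × 256 + 7 × 16 + 15 × 1
= 3584 + 112 + 15
= 3711



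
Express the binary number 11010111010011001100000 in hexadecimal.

Group into 4-bit nibbles from right:
  0110 = 6
  1011 = B
  1010 = A
  0110 = 6
  0110 = 6
  0000 = 0
Result: 6BA660



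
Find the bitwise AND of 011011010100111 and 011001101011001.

AND: 1 only when both bits are 1
  011011010100111
& 011001101011001
-----------------
  011001000000001
Decimal: 13991 & 13145 = 12801



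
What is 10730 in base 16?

Using repeated division by 16 (digits 10–15 are A–F):
10730 ÷ 16 = 670 remainder 10 (A)
670 ÷ 16 = 41 remainder 14 (E)
41 ÷ 16 = 2 remainder 9
2 ÷ 16 = 0 remainder 2
Reading remainders bottom to top: 29EA



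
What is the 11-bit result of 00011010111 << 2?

Original: 00011010111 (decimal 215)
Shift left by 2 positions
Append 2 zeros on the right
Result: 01101011100 (decimal 860)
Equivalent: 215 << 2 = 215 × 2^2 = 860



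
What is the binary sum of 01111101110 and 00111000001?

Add column by column from the right: bit + bit + carry-in; write the sum mod 2, carry 1 when the sum is 2 or 3.
carry:  11110000000
        01111101110
+       00111000001
-------------------
       010110101111
(the carry out of the leftmost column, 0, becomes the leading bit)
Decimal check:
  01111101110 = 512 + 256 + 128 + 64 + 32 + 8 + 4 + 2 = 1006
  00111000001 = 256 + 128 + 64 + 1 = 449
  1006 + 449 = 1455, and 010110101111 = 1024 + 256 + 128 + 32 + 8 + 4 + 2 + 1 = 1455 ✓



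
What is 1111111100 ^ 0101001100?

XOR: 1 when bits differ
  1111111100
^ 0101001100
------------
  1010110000
Decimal: 1020 ^ 332 = 688



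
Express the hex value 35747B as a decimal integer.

Expand by place value (powers of 16):
Digit values: B = 11
35747B = 3 × 16^5 + 5 × 16^4 + 7 × 16^3 + 4 × 16^2 + 7 × 16^1 + 11 × 16^0
= 3 × 1048576 + 5 × 65536 + 7 × 4096 + 4 × 256 + 7 × 16 + 11 × 1
= 3145728 + 327680 + 28672 + 1024 + 112 + 11
= 3503227



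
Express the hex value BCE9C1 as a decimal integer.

Expand by place value (powers of 16):
Digit values: B = 11, C = 12, E = 14
BCE9C1 = 11 × 16^5 + 12 × 16^4 + 14 × 16^3 + 9 × 16^2 + 12 × 16^1 + 1 × 16^0
= 11 × 1048576 + 12 × 65536 + 14 × 4096 + 9 × 256 + 12 × 16 + 1 × 1
= 11534336 + 786432 + 57344 + 2304 + 192 + 1
= 12380609



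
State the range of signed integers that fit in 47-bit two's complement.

For 47-bit two's complement:
Minimum: -2^46 = -70368744177664
Maximum: 2^46 - 1 = 70368744177663



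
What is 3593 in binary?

Using repeated division by 2:
3593 ÷ 2 = 1796 remainder 1
1796 ÷ 2 = 898 remainder 0
898 ÷ 2 = 449 remainder 0
449 ÷ 2 = 224 remainder 1
224 ÷ 2 = 112 remainder 0
112 ÷ 2 = 56 remainder 0
56 ÷ 2 = 28 remainder 0
28 ÷ 2 = 14 remainder 0
14 ÷ 2 = 7 remainder 0
7 ÷ 2 = 3 remainder 1
3 ÷ 2 = 1 remainder 1
1 ÷ 2 = 0 remainder 1
Reading remainders bottom to top: 111000001001



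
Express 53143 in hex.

Using repeated division by 16 (digits 10–15 are A–F):
53143 ÷ 16 = 3321 remainder 7
3321 ÷ 16 = 207 remainder 9
207 ÷ 16 = 12 remainder 15 (F)
12 ÷ 16 = 0 remainder 12 (C)
Reading remainders bottom to top: CF97



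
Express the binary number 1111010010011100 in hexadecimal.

Group into 4-bit nibbles from right:
  1111 = F
  0100 = 4
  1001 = 9
  1100 = C
Result: F49C



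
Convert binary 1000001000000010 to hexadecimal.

Group into 4-bit nibbles from right:
  1000 = 8
  0010 = 2
  0000 = 0
  0010 = 2
Result: 8202



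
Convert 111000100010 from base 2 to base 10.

Sum of powers of 2 for each 1-bit:
2^1 + 2^5 + 2^9 + 2^10 + 2^11
= 2 + 32 + 512 + 1024 + 2048
= 3618



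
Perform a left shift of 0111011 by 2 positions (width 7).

Original: 0111011 (decimal 59)
Shift left by 2 positions
Append 2 zeros on the right and drop the 2 high bits that overflow the 7-bit width
Result: 1101100 (decimal 108)
Equivalent: 59 << 2 = 59 × 2^2 = 236, truncated to 7 bits = 108



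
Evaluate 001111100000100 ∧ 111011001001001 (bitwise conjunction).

AND: 1 only when both bits are 1
  001111100000100
& 111011001001001
-----------------
  001011000000000
Decimal: 7940 & 30281 = 5632



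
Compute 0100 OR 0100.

OR: 1 when either bit is 1
  0100
| 0100
------
  0100
Decimal: 4 | 4 = 4



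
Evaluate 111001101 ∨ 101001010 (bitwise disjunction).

OR: 1 when either bit is 1
  111001101
| 101001010
-----------
  111001111
Decimal: 461 | 330 = 463



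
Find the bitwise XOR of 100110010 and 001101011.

XOR: 1 when bits differ
  100110010
^ 001101011
-----------
  101011001
Decimal: 306 ^ 107 = 345



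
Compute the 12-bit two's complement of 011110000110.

Original: 011110000110
Step 1 - Invert all bits: 100001111001
Step 2 - Add 1: 100001111010
Verification: 011110000110 + 100001111010 = 1000000000000; discarding the end carry (carry out of the top bit) leaves the 12-bit value 000000000000, as required for x + (-x)



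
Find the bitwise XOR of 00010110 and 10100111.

XOR: 1 when bits differ
  00010110
^ 10100111
----------
  10110001
Decimal: 22 ^ 167 = 177



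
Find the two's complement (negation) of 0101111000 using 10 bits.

Original: 0101111000
Step 1 - Invert all bits: 1010000111
Step 2 - Add 1: 1010001000
Verification: 0101111000 + 1010001000 = 10000000000; discarding the end carry (carry out of the top bit) leaves the 10-bit value 0000000000, as required for x + (-x)



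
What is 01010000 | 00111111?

OR: 1 when either bit is 1
  01010000
| 00111111
----------
  01111111
Decimal: 80 | 63 = 127



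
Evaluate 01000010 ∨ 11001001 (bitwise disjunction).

OR: 1 when either bit is 1
  01000010
| 11001001
----------
  11001011
Decimal: 66 | 201 = 203



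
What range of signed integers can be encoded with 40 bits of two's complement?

For 40-bit two's complement:
Minimum: -2^39 = -549755813888
Maximum: 2^39 - 1 = 549755813887



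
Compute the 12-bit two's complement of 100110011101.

Original (sign bit 1, negative): 100110011101
Step 1 - Invert all bits: 011001100010
Step 2 - Add 1: 011001100011
Verification: 100110011101 + 011001100011 = 1000000000000; discarding the end carry (carry out of the top bit) leaves the 12-bit value 000000000000, as required for x + (-x)



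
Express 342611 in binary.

Using repeated division by 2:
342611 ÷ 2 = 171305 remainder 1
171305 ÷ 2 = 85652 remainder 1
85652 ÷ 2 = 42826 remainder 0
42826 ÷ 2 = 21413 remainder 0
21413 ÷ 2 = 10706 remainder 1
10706 ÷ 2 = 5353 remainder 0
5353 ÷ 2 = 2676 remainder 1
2676 ÷ 2 = 1338 remainder 0
1338 ÷ 2 = 669 remainder 0
669 ÷ 2 = 334 remainder 1
334 ÷ 2 = 167 remainder 0
167 ÷ 2 = 83 remainder 1
83 ÷ 2 = 41 remainder 1
41 ÷ 2 = 20 remainder 1
20 ÷ 2 = 10 remainder 0
10 ÷ 2 = 5 remainder 0
5 ÷ 2 = 2 remainder 1
2 ÷ 2 = 1 remainder 0
1 ÷ 2 = 0 remainder 1
Reading remainders bottom to top: 1010011101001010011



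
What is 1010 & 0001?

AND: 1 only when both bits are 1
  1010
& 0001
------
  0000
Decimal: 10 & 1 = 0



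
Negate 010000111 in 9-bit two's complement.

Original: 010000111
Step 1 - Invert all bits: 101111000
Step 2 - Add 1: 101111001
Verification: 010000111 + 101111001 = 1000000000; discarding the end carry (carry out of the top bit) leaves the 9-bit value 000000000, as required for x + (-x)



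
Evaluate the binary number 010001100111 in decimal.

Sum of powers of 2 for each 1-bit:
2^0 + 2^1 + 2^2 + 2^5 + 2^6 + 2^10
= 1 + 2 + 4 + 32 + 64 + 1024
= 1127



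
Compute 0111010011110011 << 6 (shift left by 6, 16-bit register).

Original: 0111010011110011 (decimal 29939)
Shift left by 6 positions
Append 6 zeros on the right and drop the 6 high bits that overflow the 16-bit width
Result: 0011110011000000 (decimal 15552)
Equivalent: 29939 << 6 = 29939 × 2^6 = 1916096, truncated to 16 bits = 15552



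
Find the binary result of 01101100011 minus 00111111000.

Method 1 - Direct subtraction (column by column from the right: bit − bit − borrow-in; if negative, add 2 and borrow 1 from the next column):
borrow: 01111110000
        01101100011
-       00111111000
-------------------
        00101101011

Method 2 - Add two's complement:
Two's complement of 00111111000: invert → 11000000111, add 1 → 11000001000
  01101100011
+ 11000001000
-------------
 100101101011  (end carry out of the top bit = 1)
Discarding the end carry: 00101101011
Decimal check:
  01101100011 = 512 + 256 + 64 + 32 + 2 + 1 = 867
  00111111000 = 256 + 128 + 64 + 32 + 16 + 8 = 504
  867 - 504 = 363, and 00101101011 = 256 + 64 + 32 + 8 + 2 + 1 = 363 ✓



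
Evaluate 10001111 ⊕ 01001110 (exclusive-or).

XOR: 1 when bits differ
  10001111
^ 01001110
----------
  11000001
Decimal: 143 ^ 78 = 193



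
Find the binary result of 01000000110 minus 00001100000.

Method 1 - Direct subtraction (column by column from the right: bit − bit − borrow-in; if negative, add 2 and borrow 1 from the next column):
borrow: 01111000000
        01000000110
-       00001100000
-------------------
        00110100110

Method 2 - Add two's complement:
Two's complement of 00001100000: invert → 11110011111, add 1 → 11110100000
  01000000110
+ 11110100000
-------------
 100110100110  (end carry out of the top bit = 1)
Discarding the end carry: 00110100110
Decimal check:
  01000000110 = 512 + 4 + 2 = 518
  00001100000 = 64 + 32 = 96
  518 - 96 = 422, and 00110100110 = 256 + 128 + 32 + 4 + 2 = 422 ✓



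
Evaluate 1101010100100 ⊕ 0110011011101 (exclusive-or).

XOR: 1 when bits differ
  1101010100100
^ 0110011011101
---------------
  1011001111001
Decimal: 6820 ^ 3293 = 5753



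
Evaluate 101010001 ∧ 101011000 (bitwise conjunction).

AND: 1 only when both bits are 1
  101010001
& 101011000
-----------
  101010000
Decimal: 337 & 344 = 336



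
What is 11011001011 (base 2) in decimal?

Sum of powers of 2 for each 1-bit:
2^0 + 2^1 + 2^3 + 2^6 + 2^7 + 2^9 + 2^10
= 1 + 2 + 8 + 64 + 128 + 512 + 1024
= 1739



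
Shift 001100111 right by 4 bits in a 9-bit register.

Original: 001100111 (decimal 103)
Shift right by 4 positions
Drop the 4 low bits; fill with zeros on the left
Result: 000000110 (decimal 6)
Equivalent: 103 >> 4 = 103 ÷ 2^4 = 6



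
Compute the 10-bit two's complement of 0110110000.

Original: 0110110000
Step 1 - Invert all bits: 1001001111
Step 2 - Add 1: 1001010000
Verification: 0110110000 + 1001010000 = 10000000000; discarding the end carry (carry out of the top bit) leaves the 10-bit value 0000000000, as required for x + (-x)



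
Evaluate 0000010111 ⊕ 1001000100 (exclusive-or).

XOR: 1 when bits differ
  0000010111
^ 1001000100
------------
  1001010011
Decimal: 23 ^ 580 = 595



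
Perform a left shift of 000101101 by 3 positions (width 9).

Original: 000101101 (decimal 45)
Shift left by 3 positions
Append 3 zeros on the right
Result: 101101000 (decimal 360)
Equivalent: 45 << 3 = 45 × 2^3 = 360



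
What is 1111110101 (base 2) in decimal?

Sum of powers of 2 for each 1-bit:
2^0 + 2^2 + 2^4 + 2^5 + 2^6 + 2^7 + 2^8 + 2^9
= 1 + 4 + 16 + 32 + 64 + 128 + 256 + 512
= 1013



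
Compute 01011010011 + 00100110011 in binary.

Add column by column from the right: bit + bit + carry-in; write the sum mod 2, carry 1 when the sum is 2 or 3.
carry:  11111100110
        01011010011
+       00100110011
-------------------
       010000000110
(the carry out of the leftmost column, 0, becomes the leading bit)
Decimal check:
  01011010011 = 512 + 128 + 64 + 16 + 2 + 1 = 723
  00100110011 = 256 + 32 + 16 + 2 + 1 = 307
  723 + 307 = 1030, and 010000000110 = 1024 + 4 + 2 = 1030 ✓



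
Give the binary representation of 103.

Using repeated division by 2:
103 ÷ 2 = 51 remainder 1
51 ÷ 2 = 25 remainder 1
25 ÷ 2 = 12 remainder 1
12 ÷ 2 = 6 remainder 0
6 ÷ 2 = 3 remainder 0
3 ÷ 2 = 1 remainder 1
1 ÷ 2 = 0 remainder 1
Reading remainders bottom to top: 1100111



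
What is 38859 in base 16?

Using repeated division by 16 (digits 10–15 are A–F):
38859 ÷ 16 = 2428 remainder 11 (B)
2428 ÷ 16 = 151 remainder 12 (C)
151 ÷ 16 = 9 remainder 7
9 ÷ 16 = 0 remainder 9
Reading remainders bottom to top: 97CB



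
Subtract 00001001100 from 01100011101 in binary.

Method 1 - Direct subtraction (column by column from the right: bit − bit − borrow-in; if negative, add 2 and borrow 1 from the next column):
borrow: 00110000000
        01100011101
-       00001001100
-------------------
        01011010001

Method 2 - Add two's complement:
Two's complement of 00001001100: invert → 11110110011, add 1 → 11110110100
  01100011101
+ 11110110100
-------------
 101011010001  (end carry out of the top bit = 1)
Discarding the end carry: 01011010001
Decimal check:
  01100011101 = 512 + 256 + 16 + 8 + 4 + 1 = 797
  00001001100 = 64 + 8 + 4 = 76
  797 - 76 = 721, and 01011010001 = 512 + 128 + 64 + 16 + 1 = 721 ✓



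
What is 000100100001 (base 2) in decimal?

Sum of powers of 2 for each 1-bit:
2^0 + 2^5 + 2^8
= 1 + 32 + 256
= 289



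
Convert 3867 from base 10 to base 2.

Using repeated division by 2:
3867 ÷ 2 = 1933 remainder 1
1933 ÷ 2 = 966 remainder 1
966 ÷ 2 = 483 remainder 0
483 ÷ 2 = 241 remainder 1
241 ÷ 2 = 120 remainder 1
120 ÷ 2 = 60 remainder 0
60 ÷ 2 = 30 remainder 0
30 ÷ 2 = 15 remainder 0
15 ÷ 2 = 7 remainder 1
7 ÷ 2 = 3 remainder 1
3 ÷ 2 = 1 remainder 1
1 ÷ 2 = 0 remainder 1
Reading remainders bottom to top: 111100011011



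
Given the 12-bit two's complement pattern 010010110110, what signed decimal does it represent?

Binary: 010010110110
Sign bit: 0 (non-negative)
Read directly as an unsigned value:
010010110110 = 1024 + 128 + 32 + 16 + 4 + 2 = 1206
Value: 1206



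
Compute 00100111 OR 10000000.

OR: 1 when either bit is 1
  00100111
| 10000000
----------
  10100111
Decimal: 39 | 128 = 167



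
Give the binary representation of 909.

Using repeated division by 2:
909 ÷ 2 = 454 remainder 1
454 ÷ 2 = 227 remainder 0
227 ÷ 2 = 113 remainder 1
113 ÷ 2 = 56 remainder 1
56 ÷ 2 = 28 remainder 0
28 ÷ 2 = 14 remainder 0
14 ÷ 2 = 7 remainder 0
7 ÷ 2 = 3 remainder 1
3 ÷ 2 = 1 remainder 1
1 ÷ 2 = 0 remainder 1
Reading remainders bottom to top: 1110001101



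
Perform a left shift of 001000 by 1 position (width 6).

Original: 001000 (decimal 8)
Shift left by 1 position
Append 1 zero on the right
Result: 010000 (decimal 16)
Equivalent: 8 << 1 = 8 × 2^1 = 16



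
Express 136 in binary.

Using repeated division by 2:
136 ÷ 2 = 68 remainder 0
68 ÷ 2 = 34 remainder 0
34 ÷ 2 = 17 remainder 0
17 ÷ 2 = 8 remainder 1
8 ÷ 2 = 4 remainder 0
4 ÷ 2 = 2 remainder 0
2 ÷ 2 = 1 remainder 0
1 ÷ 2 = 0 remainder 1
Reading remainders bottom to top: 10001000



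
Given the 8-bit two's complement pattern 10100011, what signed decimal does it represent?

Binary: 10100011
Sign bit: 1 (negative)
Invert: 01011100
Add 1:  01011101
Magnitude: 01011101 = 64 + 16 + 8 + 4 + 1 = 93
Value: -93



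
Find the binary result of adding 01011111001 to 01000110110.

Add column by column from the right: bit + bit + carry-in; write the sum mod 2, carry 1 when the sum is 2 or 3.
carry:  10111100000
        01011111001
+       01000110110
-------------------
       010100101111
(the carry out of the leftmost column, 0, becomes the leading bit)
Decimal check:
  01011111001 = 512 + 128 + 64 + 32 + 16 + 8 + 1 = 761
  01000110110 = 512 + 32 + 16 + 4 + 2 = 566
  761 + 566 = 1327, and 010100101111 = 1024 + 256 + 32 + 8 + 4 + 2 + 1 = 1327 ✓



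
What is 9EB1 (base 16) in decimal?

Expand by place value (powers of 16):
Digit values: E = 14, B = 11
9EB1 = 9 × 16^3 + 14 × 16^2 + 11 × 16^1 + 1 × 16^0
= 9 × 4096 + 14 × 256 + 11 × 16 + 1 × 1
= 36864 + 3584 + 176 + 1
= 40625



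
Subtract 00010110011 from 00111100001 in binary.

Method 1 - Direct subtraction (column by column from the right: bit − bit − borrow-in; if negative, add 2 and borrow 1 from the next column):
borrow: 00001111100
        00111100001
-       00010110011
-------------------
        00100101110

Method 2 - Add two's complement:
Two's complement of 00010110011: invert → 11101001100, add 1 → 11101001101
  00111100001
+ 11101001101
-------------
 100100101110  (end carry out of the top bit = 1)
Discarding the end carry: 00100101110
Decimal check:
  00111100001 = 256 + 128 + 64 + 32 + 1 = 481
  00010110011 = 128 + 32 + 16 + 2 + 1 = 179
  481 - 179 = 302, and 00100101110 = 256 + 32 + 8 + 4 + 2 = 302 ✓



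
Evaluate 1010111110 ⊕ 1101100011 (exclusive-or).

XOR: 1 when bits differ
  1010111110
^ 1101100011
------------
  0111011101
Decimal: 702 ^ 867 = 477



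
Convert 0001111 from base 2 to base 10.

Sum of powers of 2 for each 1-bit:
2^0 + 2^1 + 2^2 + 2^3
= 1 + 2 + 4 + 8
= 15



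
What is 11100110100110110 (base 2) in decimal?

Sum of powers of 2 for each 1-bit:
2^1 + 2^2 + 2^4 + 2^5 + 2^8 + 2^10 + 2^11 + 2^14 + 2^15 + 2^16
= 2 + 4 + 16 + 32 + 256 + 1024 + 2048 + 16384 + 32768 + 65536
= 118070



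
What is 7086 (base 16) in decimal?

Expand by place value (powers of 16):
7086 = 7 × 16^3 + 0 × 16^2 + 8 × 16^1 + 6 × 16^0
= 7 × 4096 + 0 × 256 + 8 × 16 + 6 × 1
= 28672 + 0 + 128 + 6
= 28806



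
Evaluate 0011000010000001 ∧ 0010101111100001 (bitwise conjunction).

AND: 1 only when both bits are 1
  0011000010000001
& 0010101111100001
------------------
  0010000010000001
Decimal: 12417 & 11233 = 8321



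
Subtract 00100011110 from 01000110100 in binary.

Method 1 - Direct subtraction (column by column from the right: bit − bit − borrow-in; if negative, add 2 and borrow 1 from the next column):
borrow: 01000111100
        01000110100
-       00100011110
-------------------
        00100010110

Method 2 - Add two's complement:
Two's complement of 00100011110: invert → 11011100001, add 1 → 11011100010
  01000110100
+ 11011100010
-------------
 100100010110  (end carry out of the top bit = 1)
Discarding the end carry: 00100010110
Decimal check:
  01000110100 = 512 + 32 + 16 + 4 = 564
  00100011110 = 256 + 16 + 8 + 4 + 2 = 286
  564 - 286 = 278, and 00100010110 = 256 + 16 + 4 + 2 = 278 ✓



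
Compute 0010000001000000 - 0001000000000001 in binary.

Method 1 - Direct subtraction (column by column from the right: bit − bit − borrow-in; if negative, add 2 and borrow 1 from the next column):
borrow: 0010000001111110
        0010000001000000
-       0001000000000001
------------------------
        0001000000111111

Method 2 - Add two's complement:
Two's complement of 0001000000000001: invert → 1110111111111110, add 1 → 1110111111111111
  0010000001000000
+ 1110111111111111
------------------
 10001000000111111  (end carry out of the top bit = 1)
Discarding the end carry: 0001000000111111
Decimal check:
  0010000001000000 = 8192 + 64 = 8256
  0001000000000001 = 4096 + 1 = 4097
  8256 - 4097 = 4159, and 0001000000111111 = 4096 + 32 + 16 + 8 + 4 + 2 + 1 = 4159 ✓



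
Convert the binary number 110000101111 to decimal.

Sum of powers of 2 for each 1-bit:
2^0 + 2^1 + 2^2 + 2^3 + 2^5 + 2^10 + 2^11
= 1 + 2 + 4 + 8 + 32 + 1024 + 2048
= 3119



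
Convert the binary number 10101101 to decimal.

Sum of powers of 2 for each 1-bit:
2^0 + 2^2 + 2^3 + 2^5 + 2^7
= 1 + 4 + 8 + 32 + 128
= 173



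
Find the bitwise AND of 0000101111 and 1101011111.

AND: 1 only when both bits are 1
  0000101111
& 1101011111
------------
  0000001111
Decimal: 47 & 863 = 15



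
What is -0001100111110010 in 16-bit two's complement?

Original: 0001100111110010
Step 1 - Invert all bits: 1110011000001101
Step 2 - Add 1: 1110011000001110
Verification: 0001100111110010 + 1110011000001110 = 10000000000000000; discarding the end carry (carry out of the top bit) leaves the 16-bit value 0000000000000000, as required for x + (-x)



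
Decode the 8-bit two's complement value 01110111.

Binary: 01110111
Sign bit: 0 (non-negative)
Read directly as an unsigned value:
01110111 = 64 + 32 + 16 + 4 + 2 + 1 = 119
Value: 119



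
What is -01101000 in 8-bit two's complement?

Original: 01101000
Step 1 - Invert all bits: 10010111
Step 2 - Add 1: 10011000
Verification: 01101000 + 10011000 = 100000000; discarding the end carry (carry out of the top bit) leaves the 8-bit value 00000000, as required for x + (-x)



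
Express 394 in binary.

Using repeated division by 2:
394 ÷ 2 = 197 remainder 0
197 ÷ 2 = 98 remainder 1
98 ÷ 2 = 49 remainder 0
49 ÷ 2 = 24 remainder 1
24 ÷ 2 = 12 remainder 0
12 ÷ 2 = 6 remainder 0
6 ÷ 2 = 3 remainder 0
3 ÷ 2 = 1 remainder 1
1 ÷ 2 = 0 remainder 1
Reading remainders bottom to top: 110001010



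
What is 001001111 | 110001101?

OR: 1 when either bit is 1
  001001111
| 110001101
-----------
  111001111
Decimal: 79 | 397 = 463



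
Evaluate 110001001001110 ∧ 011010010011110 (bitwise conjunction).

AND: 1 only when both bits are 1
  110001001001110
& 011010010011110
-----------------
  010000000001110
Decimal: 25166 & 13470 = 8206



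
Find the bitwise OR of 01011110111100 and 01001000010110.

OR: 1 when either bit is 1
  01011110111100
| 01001000010110
----------------
  01011110111110
Decimal: 6076 | 4630 = 6078



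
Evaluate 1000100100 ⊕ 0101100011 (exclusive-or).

XOR: 1 when bits differ
  1000100100
^ 0101100011
------------
  1101000111
Decimal: 548 ^ 355 = 839



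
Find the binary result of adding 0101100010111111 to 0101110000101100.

Add column by column from the right: bit + bit + carry-in; write the sum mod 2, carry 1 when the sum is 2 or 3.
carry:  1011000001111000
        0101100010111111
+       0101110000101100
------------------------
       01011010011101011
(the carry out of the leftmost column, 0, becomes the leading bit)
Decimal check:
  0101100010111111 = 16384 + 4096 + 2048 + 128 + 32 + 16 + 8 + 4 + 2 + 1 = 22719
  0101110000101100 = 16384 + 4096 + 2048 + 1024 + 32 + 8 + 4 = 23596
  22719 + 23596 = 46315, and 01011010011101011 = 32768 + 8192 + 4096 + 1024 + 128 + 64 + 32 + 8 + 2 + 1 = 46315 ✓



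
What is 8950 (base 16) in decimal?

Expand by place value (powers of 16):
8950 = 8 × 16^3 + 9 × 16^2 + 5 × 16^1 + 0 × 16^0
= 8 × 4096 + 9 × 256 + 5 × 16 + 0 × 1
= 32768 + 2304 + 80 + 0
= 35152



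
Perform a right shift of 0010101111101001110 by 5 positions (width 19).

Original: 0010101111101001110 (decimal 89934)
Shift right by 5 positions
Drop the 5 low bits; fill with zeros on the left
Result: 0000000101011111010 (decimal 2810)
Equivalent: 89934 >> 5 = 89934 ÷ 2^5 = 2810



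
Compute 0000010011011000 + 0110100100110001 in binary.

Add column by column from the right: bit + bit + carry-in; write the sum mod 2, carry 1 when the sum is 2 or 3.
carry:  0000001111100000
        0000010011011000
+       0110100100110001
------------------------
       00110111000001001
(the carry out of the leftmost column, 0, becomes the leading bit)
Decimal check:
  0000010011011000 = 1024 + 128 + 64 + 16 + 8 = 1240
  0110100100110001 = 16384 + 8192 + 2048 + 256 + 32 + 16 + 1 = 26929
  1240 + 26929 = 28169, and 00110111000001001 = 16384 + 8192 + 2048 + 1024 + 512 + 8 + 1 = 28169 ✓

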